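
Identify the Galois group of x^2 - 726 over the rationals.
Gal(K/Q) = Z/2Z (cyclic of order 2)

x^2 - 726 is irreducible over Q since 726 is not a rational square. The splitting field Q(sqrt(726)) has degree 2 over Q, and its unique nontrivial automorphism is sqrt(726) ↦ -sqrt(726). Hence Gal(Q(sqrt(726))/Q) = Z/2Z.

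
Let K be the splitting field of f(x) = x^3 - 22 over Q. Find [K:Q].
[K:Q] = 6

x^3 - 22 has one real root r = 22^(1/3) and two complex roots r*zeta_3, r*zeta_3^2 where zeta_3 = e^(2*pi*i/3). The splitting field is Q(r, zeta_3). [Q(r):Q] = 3 and [Q(zeta_3):Q] = 2 with gcd = 1, so [Q(r, zeta_3):Q] = 3 * 2 = 6.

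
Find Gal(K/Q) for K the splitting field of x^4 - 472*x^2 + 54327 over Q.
Gal(K/Q) = V_4 (Klein four-group, Z/2Z × Z/2Z)

f factors as (x^2 - 199)(x^2 - 273), so the splitting field is K = Q(sqrt(199), sqrt(273)). The elements 199, 273, 54327 are all non-squares in Q, so sqrt(199) and sqrt(273) generate independent quadratic extensions. Thus [K:Q] = 4 and Gal(K/Q) is generated by the two order-2 automorphisms sqrt(199) ↦ -sqrt(199) and sqrt(273) ↦ -sqrt(273), giving V_4.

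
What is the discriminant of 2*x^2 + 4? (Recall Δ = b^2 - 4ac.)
Δ = -32

For a quadratic a x^2 + b x + c the discriminant is Δ = b^2 - 4ac = (0)^2 - 4*(2)*(4) = 0 - (32) = -32.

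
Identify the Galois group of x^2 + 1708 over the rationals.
Gal(K/Q) = Z/2Z (cyclic of order 2)

x^2 + 1708 is irreducible over Q since -1708 is not a rational square. The splitting field Q(sqrt(-1708)) has degree 2 over Q, and its unique nontrivial automorphism is sqrt(-1708) ↦ -sqrt(-1708). Hence Gal(Q(sqrt(-1708))/Q) = Z/2Z.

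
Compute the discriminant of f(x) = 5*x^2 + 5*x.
Δ = 25

For a quadratic a x^2 + b x + c the discriminant is Δ = b^2 - 4ac = (5)^2 - 4*(5)*(0) = 25 - (0) = 25.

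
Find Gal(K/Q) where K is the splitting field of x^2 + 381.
Gal(K/Q) = Z/2Z (cyclic of order 2)

x^2 + 381 is irreducible over Q since -381 is not a rational square. The splitting field Q(sqrt(-381)) has degree 2 over Q, and its unique nontrivial automorphism is sqrt(-381) ↦ -sqrt(-381). Hence Gal(Q(sqrt(-381))/Q) = Z/2Z.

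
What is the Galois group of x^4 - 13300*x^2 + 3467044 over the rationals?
Gal(K/Q) = Z/2Z (cyclic of order 2)

f factors as (x^2 - 13034)(x^2 - 266), so the splitting field is K = Q(sqrt(13034), sqrt(266)). The squarefree part of 13034 is 266 and the squarefree part of 266 is also 266, so sqrt(13034) and sqrt(266) are both rational multiples of sqrt(266). Hence Q(sqrt(13034)) = Q(sqrt(266)) = Q(sqrt(266)), and the splitting field collapses to a single degree-2 extension with Galois group Z/2Z.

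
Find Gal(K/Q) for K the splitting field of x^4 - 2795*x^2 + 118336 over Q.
Gal(K/Q) = Z/2Z (cyclic of order 2)

f factors as (x^2 - 2752)(x^2 - 43), so the splitting field is K = Q(sqrt(2752), sqrt(43)). The squarefree part of 2752 is 43 and the squarefree part of 43 is also 43, so sqrt(2752) and sqrt(43) are both rational multiples of sqrt(43). Hence Q(sqrt(2752)) = Q(sqrt(43)) = Q(sqrt(43)), and the splitting field collapses to a single degree-2 extension with Galois group Z/2Z.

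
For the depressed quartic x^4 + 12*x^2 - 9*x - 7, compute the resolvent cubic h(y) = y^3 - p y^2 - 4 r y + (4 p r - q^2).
h(y) = y^3 - 12*y^2 + 28*y - 417

Identify coefficients: p = 12, q = -9, r = -7.
Plug into h(y) = y^3 - p y^2 - 4 r y + (4 p r - q^2):
  h(y) = y^3 - (12) y^2 - 4*(-7) y + (4*(12)*(-7) - (-9)^2)
       = y^3 + (-12) y^2 + (28) y + (-417).
Simplifying: h(y) = y^3 - 12*y^2 + 28*y - 417.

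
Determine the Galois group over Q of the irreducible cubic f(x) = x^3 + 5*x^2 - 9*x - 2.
Gal(K/Q) = S_3 (symmetric group of order 6)

Compute the discriminant of x^3 + (5)*x^2 + (-9)*x + (-2): Δ = 7453. Since Δ is not a rational square, the Galois group is not contained in A_3; it must be the full S_3 (irreducibility of the cubic rules out anything smaller).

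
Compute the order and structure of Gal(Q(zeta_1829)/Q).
|Gal(Q(zeta_1829)/Q)| = phi(1829) = 1740; group ≅ (Z/1829Z)^* ≅ Z/30Z × Z/58Z

The n-th cyclotomic polynomial Φ_1829(x) is the minimal polynomial of zeta_1829 over Q and has degree phi(1829) = 1740. So Q(zeta_1829) is a degree-1740 Galois extension with Galois group (Z/1829Z)^*. By CRT, (Z/1829Z)^* ≅ (Z/31Z)^* × (Z/59Z)^*. Each prime-power unit group is (Z/31Z)^* ≅ Z/30Z; (Z/59Z)^* ≅ Z/58Z. Hence Gal(Q(zeta_1829)/Q) ≅ Z/30Z × Z/58Z.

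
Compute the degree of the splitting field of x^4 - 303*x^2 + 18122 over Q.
[K:Q] = 4

f factors as (x^2 - 82)(x^2 - 221); the splitting field is K = Q(sqrt(82), sqrt(221)). Since 82, 221, and 18122 are all non-squares in Q, the three subfields Q(sqrt(82)), Q(sqrt(221)), Q(sqrt(18122)) are distinct degree-2 extensions, so [K:Q] = 4 (Klein four Galois group).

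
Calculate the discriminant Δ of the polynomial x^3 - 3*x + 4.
Δ = -324

For a depressed cubic x^3 + p x + q the discriminant is Δ = -4 p^3 - 27 q^2 = -4*(-3)^3 - 27*(4)^2 = 108 - 432 = -324.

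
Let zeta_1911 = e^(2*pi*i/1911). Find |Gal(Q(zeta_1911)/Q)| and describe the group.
|Gal(Q(zeta_1911)/Q)| = phi(1911) = 1008; group ≅ (Z/1911Z)^* ≅ Z/2Z × Z/12Z × Z/42Z

The n-th cyclotomic polynomial Φ_1911(x) is the minimal polynomial of zeta_1911 over Q and has degree phi(1911) = 1008. So Q(zeta_1911) is a degree-1008 Galois extension with Galois group (Z/1911Z)^*. By CRT, (Z/1911Z)^* ≅ (Z/3Z)^* × (Z/49Z)^* × (Z/13Z)^*. Each prime-power unit group is (Z/3Z)^* ≅ Z/2Z; (Z/49Z)^* ≅ Z/42Z; (Z/13Z)^* ≅ Z/12Z. Hence Gal(Q(zeta_1911)/Q) ≅ Z/2Z × Z/12Z × Z/42Z.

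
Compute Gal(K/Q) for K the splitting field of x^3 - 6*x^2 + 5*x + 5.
Gal(K/Q) = S_3 (symmetric group of order 6)

Compute the discriminant of x^3 + (-6)*x^2 + (5)*x + (5): Δ = 1345. Since Δ is not a rational square, the Galois group is not contained in A_3; it must be the full S_3 (irreducibility of the cubic rules out anything smaller).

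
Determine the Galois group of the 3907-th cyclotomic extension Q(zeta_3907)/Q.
|Gal(Q(zeta_3907)/Q)| = phi(3907) = 3906; group ≅ (Z/3907Z)^* ≅ Z/3906Z

The n-th cyclotomic polynomial Φ_3907(x) is the minimal polynomial of zeta_3907 over Q and has degree phi(3907) = 3906. So Q(zeta_3907) is a degree-3906 Galois extension with Galois group (Z/3907Z)^*. (Z/3907Z)^* is cyclic since 3907 is an odd prime power (or 4). Hence Gal(Q(zeta_3907)/Q) ≅ Z/3906Z.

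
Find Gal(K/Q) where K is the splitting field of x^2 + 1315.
Gal(K/Q) = Z/2Z (cyclic of order 2)

x^2 + 1315 is irreducible over Q since -1315 is not a rational square. The splitting field Q(sqrt(-1315)) has degree 2 over Q, and its unique nontrivial automorphism is sqrt(-1315) ↦ -sqrt(-1315). Hence Gal(Q(sqrt(-1315))/Q) = Z/2Z.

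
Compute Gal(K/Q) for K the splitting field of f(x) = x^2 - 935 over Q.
Gal(K/Q) = Z/2Z (cyclic of order 2)

x^2 - 935 is irreducible over Q since 935 is not a rational square. The splitting field Q(sqrt(935)) has degree 2 over Q, and its unique nontrivial automorphism is sqrt(935) ↦ -sqrt(935). Hence Gal(Q(sqrt(935))/Q) = Z/2Z.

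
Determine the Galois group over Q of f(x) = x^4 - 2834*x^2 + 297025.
Gal(K/Q) = Z/2Z (cyclic of order 2)

f factors as (x^2 - 2725)(x^2 - 109), so the splitting field is K = Q(sqrt(2725), sqrt(109)). The squarefree part of 2725 is 109 and the squarefree part of 109 is also 109, so sqrt(2725) and sqrt(109) are both rational multiples of sqrt(109). Hence Q(sqrt(2725)) = Q(sqrt(109)) = Q(sqrt(109)), and the splitting field collapses to a single degree-2 extension with Galois group Z/2Z.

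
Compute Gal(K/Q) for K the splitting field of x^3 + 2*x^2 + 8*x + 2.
Gal(K/Q) = S_3 (symmetric group of order 6)

Compute the discriminant of x^3 + (2)*x^2 + (8)*x + (2): Δ = -1388. Since Δ is not a rational square, the Galois group is not contained in A_3; it must be the full S_3 (irreducibility of the cubic rules out anything smaller).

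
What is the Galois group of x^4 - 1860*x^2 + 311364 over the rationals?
Gal(K/Q) = Z/2Z (cyclic of order 2)

f factors as (x^2 - 186)(x^2 - 1674), so the splitting field is K = Q(sqrt(186), sqrt(1674)). The squarefree part of 186 is 186 and the squarefree part of 1674 is also 186, so sqrt(186) and sqrt(1674) are both rational multiples of sqrt(186). Hence Q(sqrt(186)) = Q(sqrt(1674)) = Q(sqrt(186)), and the splitting field collapses to a single degree-2 extension with Galois group Z/2Z.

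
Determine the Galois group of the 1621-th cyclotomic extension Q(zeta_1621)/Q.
|Gal(Q(zeta_1621)/Q)| = phi(1621) = 1620; group ≅ (Z/1621Z)^* ≅ Z/1620Z

The n-th cyclotomic polynomial Φ_1621(x) is the minimal polynomial of zeta_1621 over Q and has degree phi(1621) = 1620. So Q(zeta_1621) is a degree-1620 Galois extension with Galois group (Z/1621Z)^*. (Z/1621Z)^* is cyclic since 1621 is an odd prime power (or 4). Hence Gal(Q(zeta_1621)/Q) ≅ Z/1620Z.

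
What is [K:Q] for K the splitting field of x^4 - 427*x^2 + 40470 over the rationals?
[K:Q] = 4

f factors as (x^2 - 142)(x^2 - 285); the splitting field is K = Q(sqrt(142), sqrt(285)). Since 142, 285, and 40470 are all non-squares in Q, the three subfields Q(sqrt(142)), Q(sqrt(285)), Q(sqrt(40470)) are distinct degree-2 extensions, so [K:Q] = 4 (Klein four Galois group).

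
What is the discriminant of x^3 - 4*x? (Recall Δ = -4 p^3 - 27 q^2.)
Δ = 256

For a depressed cubic x^3 + p x + q the discriminant is Δ = -4 p^3 - 27 q^2 = -4*(-4)^3 - 27*(0)^2 = 256 - 0 = 256.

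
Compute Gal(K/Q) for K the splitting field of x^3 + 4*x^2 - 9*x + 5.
Gal(K/Q) = S_3 (symmetric group of order 6)

Compute the discriminant of x^3 + (4)*x^2 + (-9)*x + (5): Δ = -983. Since Δ is not a rational square, the Galois group is not contained in A_3; it must be the full S_3 (irreducibility of the cubic rules out anything smaller).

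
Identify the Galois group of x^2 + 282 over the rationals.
Gal(K/Q) = Z/2Z (cyclic of order 2)

x^2 + 282 is irreducible over Q since -282 is not a rational square. The splitting field Q(sqrt(-282)) has degree 2 over Q, and its unique nontrivial automorphism is sqrt(-282) ↦ -sqrt(-282). Hence Gal(Q(sqrt(-282))/Q) = Z/2Z.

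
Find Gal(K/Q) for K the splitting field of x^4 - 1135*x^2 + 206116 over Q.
Gal(K/Q) = Z/2Z (cyclic of order 2)

f factors as (x^2 - 227)(x^2 - 908), so the splitting field is K = Q(sqrt(227), sqrt(908)). The squarefree part of 227 is 227 and the squarefree part of 908 is also 227, so sqrt(227) and sqrt(908) are both rational multiples of sqrt(227). Hence Q(sqrt(227)) = Q(sqrt(908)) = Q(sqrt(227)), and the splitting field collapses to a single degree-2 extension with Galois group Z/2Z.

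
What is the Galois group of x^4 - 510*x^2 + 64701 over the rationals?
Gal(K/Q) = V_4 (Klein four-group, Z/2Z × Z/2Z)

f factors as (x^2 - 273)(x^2 - 237), so the splitting field is K = Q(sqrt(273), sqrt(237)). The elements 273, 237, 64701 are all non-squares in Q, so sqrt(273) and sqrt(237) generate independent quadratic extensions. Thus [K:Q] = 4 and Gal(K/Q) is generated by the two order-2 automorphisms sqrt(273) ↦ -sqrt(273) and sqrt(237) ↦ -sqrt(237), giving V_4.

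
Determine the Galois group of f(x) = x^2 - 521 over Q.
Gal(K/Q) = Z/2Z (cyclic of order 2)

x^2 - 521 is irreducible over Q since 521 is not a rational square. The splitting field Q(sqrt(521)) has degree 2 over Q, and its unique nontrivial automorphism is sqrt(521) ↦ -sqrt(521). Hence Gal(Q(sqrt(521))/Q) = Z/2Z.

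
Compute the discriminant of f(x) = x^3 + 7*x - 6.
Δ = -2344

For a depressed cubic x^3 + p x + q the discriminant is Δ = -4 p^3 - 27 q^2 = -4*(7)^3 - 27*(-6)^2 = -1372 - 972 = -2344.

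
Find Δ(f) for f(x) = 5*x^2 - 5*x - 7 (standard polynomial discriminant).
Δ = 165

For a quadratic a x^2 + b x + c the discriminant is Δ = b^2 - 4ac = (-5)^2 - 4*(5)*(-7) = 25 - (-140) = 165.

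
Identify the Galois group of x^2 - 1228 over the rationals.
Gal(K/Q) = Z/2Z (cyclic of order 2)

x^2 - 1228 is irreducible over Q since 1228 is not a rational square. The splitting field Q(sqrt(1228)) has degree 2 over Q, and its unique nontrivial automorphism is sqrt(1228) ↦ -sqrt(1228). Hence Gal(Q(sqrt(1228))/Q) = Z/2Z.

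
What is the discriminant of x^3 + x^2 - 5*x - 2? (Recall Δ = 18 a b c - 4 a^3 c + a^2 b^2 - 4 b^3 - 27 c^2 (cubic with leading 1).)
Δ = 605

For x^3 + a x^2 + b x + c the discriminant is Δ = 18 a b c - 4 a^3 c + a^2 b^2 - 4 b^3 - 27 c^2.
Plug a = 1, b = -5, c = -2:
  18*(1)*(-5)*(-2) - 4*(1)^3*(-2) + (1)^2*(-5)^2 - 4*(-5)^3 - 27*(-2)^2
  = 180 + (8) + 25 + (500) + (-108)
  = 605.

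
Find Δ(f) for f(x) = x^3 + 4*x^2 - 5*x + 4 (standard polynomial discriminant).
Δ = -1996

For x^3 + a x^2 + b x + c the discriminant is Δ = 18 a b c - 4 a^3 c + a^2 b^2 - 4 b^3 - 27 c^2.
Plug a = 4, b = -5, c = 4:
  18*(4)*(-5)*(4) - 4*(4)^3*(4) + (4)^2*(-5)^2 - 4*(-5)^3 - 27*(4)^2
  = -1440 + (-1024) + 400 + (500) + (-432)
  = -1996.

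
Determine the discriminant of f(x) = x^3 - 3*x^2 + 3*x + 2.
Δ = -243

For x^3 + a x^2 + b x + c the discriminant is Δ = 18 a b c - 4 a^3 c + a^2 b^2 - 4 b^3 - 27 c^2.
Plug a = -3, b = 3, c = 2:
  18*(-3)*(3)*(2) - 4*(-3)^3*(2) + (-3)^2*(3)^2 - 4*(3)^3 - 27*(2)^2
  = -324 + (216) + 81 + (-108) + (-108)
  = -243.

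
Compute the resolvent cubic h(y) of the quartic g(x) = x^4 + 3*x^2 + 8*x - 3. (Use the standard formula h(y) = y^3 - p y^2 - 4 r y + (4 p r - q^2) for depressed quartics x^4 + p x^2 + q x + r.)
h(y) = y^3 - 3*y^2 + 12*y - 100

Identify coefficients: p = 3, q = 8, r = -3.
Plug into h(y) = y^3 - p y^2 - 4 r y + (4 p r - q^2):
  h(y) = y^3 - (3) y^2 - 4*(-3) y + (4*(3)*(-3) - (8)^2)
       = y^3 + (-3) y^2 + (12) y + (-100).
Simplifying: h(y) = y^3 - 3*y^2 + 12*y - 100.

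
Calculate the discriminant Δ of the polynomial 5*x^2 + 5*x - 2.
Δ = 65

For a quadratic a x^2 + b x + c the discriminant is Δ = b^2 - 4ac = (5)^2 - 4*(5)*(-2) = 25 - (-40) = 65.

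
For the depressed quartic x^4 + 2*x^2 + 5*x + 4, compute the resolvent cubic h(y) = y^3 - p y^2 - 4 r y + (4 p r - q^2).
h(y) = y^3 - 2*y^2 - 16*y + 7

Identify coefficients: p = 2, q = 5, r = 4.
Plug into h(y) = y^3 - p y^2 - 4 r y + (4 p r - q^2):
  h(y) = y^3 - (2) y^2 - 4*(4) y + (4*(2)*(4) - (5)^2)
       = y^3 + (-2) y^2 + (-16) y + (7).
Simplifying: h(y) = y^3 - 2*y^2 - 16*y + 7.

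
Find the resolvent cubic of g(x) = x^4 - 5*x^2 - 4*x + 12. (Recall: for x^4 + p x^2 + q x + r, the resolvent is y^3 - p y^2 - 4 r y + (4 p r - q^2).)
h(y) = y^3 + 5*y^2 - 48*y - 256

Identify coefficients: p = -5, q = -4, r = 12.
Plug into h(y) = y^3 - p y^2 - 4 r y + (4 p r - q^2):
  h(y) = y^3 - (-5) y^2 - 4*(12) y + (4*(-5)*(12) - (-4)^2)
       = y^3 + (5) y^2 + (-48) y + (-256).
Simplifying: h(y) = y^3 + 5*y^2 - 48*y - 256.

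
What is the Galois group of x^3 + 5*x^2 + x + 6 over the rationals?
Gal(K/Q) = S_3 (symmetric group of order 6)

Compute the discriminant of x^3 + (5)*x^2 + (1)*x + (6): Δ = -3411. Since Δ is not a rational square, the Galois group is not contained in A_3; it must be the full S_3 (irreducibility of the cubic rules out anything smaller).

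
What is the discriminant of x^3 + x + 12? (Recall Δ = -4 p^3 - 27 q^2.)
Δ = -3892

For a depressed cubic x^3 + p x + q the discriminant is Δ = -4 p^3 - 27 q^2 = -4*(1)^3 - 27*(12)^2 = -4 - 3888 = -3892.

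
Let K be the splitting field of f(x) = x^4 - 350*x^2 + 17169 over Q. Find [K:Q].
[K:Q] = 4

f factors as (x^2 - 59)(x^2 - 291); the splitting field is K = Q(sqrt(59), sqrt(291)). Since 59, 291, and 17169 are all non-squares in Q, the three subfields Q(sqrt(59)), Q(sqrt(291)), Q(sqrt(17169)) are distinct degree-2 extensions, so [K:Q] = 4 (Klein four Galois group).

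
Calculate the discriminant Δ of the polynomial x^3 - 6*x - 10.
Δ = -1836

For a depressed cubic x^3 + p x + q the discriminant is Δ = -4 p^3 - 27 q^2 = -4*(-6)^3 - 27*(-10)^2 = 864 - 2700 = -1836.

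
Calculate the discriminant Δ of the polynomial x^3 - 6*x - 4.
Δ = 432

For a depressed cubic x^3 + p x + q the discriminant is Δ = -4 p^3 - 27 q^2 = -4*(-6)^3 - 27*(-4)^2 = 864 - 432 = 432.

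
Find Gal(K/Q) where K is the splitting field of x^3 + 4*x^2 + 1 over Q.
Gal(K/Q) = S_3 (symmetric group of order 6)

Compute the discriminant of x^3 + (4)*x^2 + (0)*x + (1): Δ = -283. Since Δ is not a rational square, the Galois group is not contained in A_3; it must be the full S_3 (irreducibility of the cubic rules out anything smaller).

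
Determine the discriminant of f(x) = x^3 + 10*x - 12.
Δ = -7888

For a depressed cubic x^3 + p x + q the discriminant is Δ = -4 p^3 - 27 q^2 = -4*(10)^3 - 27*(-12)^2 = -4000 - 3888 = -7888.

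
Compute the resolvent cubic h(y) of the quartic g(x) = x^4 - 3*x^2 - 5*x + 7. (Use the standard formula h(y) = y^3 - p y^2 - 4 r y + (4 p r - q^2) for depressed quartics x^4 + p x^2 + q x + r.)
h(y) = y^3 + 3*y^2 - 28*y - 109

Identify coefficients: p = -3, q = -5, r = 7.
Plug into h(y) = y^3 - p y^2 - 4 r y + (4 p r - q^2):
  h(y) = y^3 - (-3) y^2 - 4*(7) y + (4*(-3)*(7) - (-5)^2)
       = y^3 + (3) y^2 + (-28) y + (-109).
Simplifying: h(y) = y^3 + 3*y^2 - 28*y - 109.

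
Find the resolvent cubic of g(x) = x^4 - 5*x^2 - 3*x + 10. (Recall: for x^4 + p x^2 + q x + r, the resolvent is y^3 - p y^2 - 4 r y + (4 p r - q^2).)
h(y) = y^3 + 5*y^2 - 40*y - 209

Identify coefficients: p = -5, q = -3, r = 10.
Plug into h(y) = y^3 - p y^2 - 4 r y + (4 p r - q^2):
  h(y) = y^3 - (-5) y^2 - 4*(10) y + (4*(-5)*(10) - (-3)^2)
       = y^3 + (5) y^2 + (-40) y + (-209).
Simplifying: h(y) = y^3 + 5*y^2 - 40*y - 209.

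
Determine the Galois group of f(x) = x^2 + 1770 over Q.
Gal(K/Q) = Z/2Z (cyclic of order 2)

x^2 + 1770 is irreducible over Q since -1770 is not a rational square. The splitting field Q(sqrt(-1770)) has degree 2 over Q, and its unique nontrivial automorphism is sqrt(-1770) ↦ -sqrt(-1770). Hence Gal(Q(sqrt(-1770))/Q) = Z/2Z.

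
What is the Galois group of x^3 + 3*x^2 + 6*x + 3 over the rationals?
Gal(K/Q) = S_3 (symmetric group of order 6)

Compute the discriminant of x^3 + (3)*x^2 + (6)*x + (3): Δ = -135. Since Δ is not a rational square, the Galois group is not contained in A_3; it must be the full S_3 (irreducibility of the cubic rules out anything smaller).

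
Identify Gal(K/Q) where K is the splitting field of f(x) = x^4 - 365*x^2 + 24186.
Gal(K/Q) = V_4 (Klein four-group, Z/2Z × Z/2Z)

f factors as (x^2 - 278)(x^2 - 87), so the splitting field is K = Q(sqrt(278), sqrt(87)). The elements 278, 87, 24186 are all non-squares in Q, so sqrt(278) and sqrt(87) generate independent quadratic extensions. Thus [K:Q] = 4 and Gal(K/Q) is generated by the two order-2 automorphisms sqrt(278) ↦ -sqrt(278) and sqrt(87) ↦ -sqrt(87), giving V_4.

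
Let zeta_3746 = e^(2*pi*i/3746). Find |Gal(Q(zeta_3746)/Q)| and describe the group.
|Gal(Q(zeta_3746)/Q)| = phi(3746) = 1872; group ≅ (Z/3746Z)^* ≅ Z/1872Z

The n-th cyclotomic polynomial Φ_3746(x) is the minimal polynomial of zeta_3746 over Q and has degree phi(3746) = 1872. So Q(zeta_3746) is a degree-1872 Galois extension with Galois group (Z/3746Z)^*. By CRT, (Z/3746Z)^* ≅ (Z/2Z)^* × (Z/1873Z)^*. Each prime-power unit group is (Z/2Z)^* ≅ trivial group (order 1); (Z/1873Z)^* ≅ Z/1872Z. Hence Gal(Q(zeta_3746)/Q) ≅ Z/1872Z.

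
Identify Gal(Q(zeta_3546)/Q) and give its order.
|Gal(Q(zeta_3546)/Q)| = phi(3546) = 1176; group ≅ (Z/3546Z)^* ≅ Z/6Z × Z/196Z

The n-th cyclotomic polynomial Φ_3546(x) is the minimal polynomial of zeta_3546 over Q and has degree phi(3546) = 1176. So Q(zeta_3546) is a degree-1176 Galois extension with Galois group (Z/3546Z)^*. By CRT, (Z/3546Z)^* ≅ (Z/2Z)^* × (Z/9Z)^* × (Z/197Z)^*. Each prime-power unit group is (Z/2Z)^* ≅ trivial group (order 1); (Z/9Z)^* ≅ Z/6Z; (Z/197Z)^* ≅ Z/196Z. Hence Gal(Q(zeta_3546)/Q) ≅ Z/6Z × Z/196Z.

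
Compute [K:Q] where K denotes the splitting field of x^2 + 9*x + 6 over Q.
[K:Q] = 2

The discriminant of x^2 + (9)*x + (6) is b^2 - 4c = 81 - (24) = 57. Since 57 is not a perfect square in Q, the polynomial is irreducible over Q. Its two roots generate a degree-2 extension, so [K:Q] = 2.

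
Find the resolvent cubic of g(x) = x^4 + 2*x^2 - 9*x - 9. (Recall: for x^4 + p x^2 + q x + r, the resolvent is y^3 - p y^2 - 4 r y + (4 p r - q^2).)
h(y) = y^3 - 2*y^2 + 36*y - 153

Identify coefficients: p = 2, q = -9, r = -9.
Plug into h(y) = y^3 - p y^2 - 4 r y + (4 p r - q^2):
  h(y) = y^3 - (2) y^2 - 4*(-9) y + (4*(2)*(-9) - (-9)^2)
       = y^3 + (-2) y^2 + (36) y + (-153).
Simplifying: h(y) = y^3 - 2*y^2 + 36*y - 153.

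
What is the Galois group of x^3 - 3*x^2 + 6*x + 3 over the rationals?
Gal(K/Q) = S_3 (symmetric group of order 6)

Compute the discriminant of x^3 + (-3)*x^2 + (6)*x + (3): Δ = -1431. Since Δ is not a rational square, the Galois group is not contained in A_3; it must be the full S_3 (irreducibility of the cubic rules out anything smaller).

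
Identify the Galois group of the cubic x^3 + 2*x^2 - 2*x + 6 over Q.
Gal(K/Q) = S_3 (symmetric group of order 6)

Compute the discriminant of x^3 + (2)*x^2 + (-2)*x + (6): Δ = -1548. Since Δ is not a rational square, the Galois group is not contained in A_3; it must be the full S_3 (irreducibility of the cubic rules out anything smaller).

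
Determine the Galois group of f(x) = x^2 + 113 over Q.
Gal(K/Q) = Z/2Z (cyclic of order 2)

x^2 + 113 is irreducible over Q since -113 is not a rational square. The splitting field Q(sqrt(-113)) has degree 2 over Q, and its unique nontrivial automorphism is sqrt(-113) ↦ -sqrt(-113). Hence Gal(Q(sqrt(-113))/Q) = Z/2Z.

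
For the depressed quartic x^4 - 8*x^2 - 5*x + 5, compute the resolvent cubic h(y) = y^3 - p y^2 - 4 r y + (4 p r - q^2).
h(y) = y^3 + 8*y^2 - 20*y - 185

Identify coefficients: p = -8, q = -5, r = 5.
Plug into h(y) = y^3 - p y^2 - 4 r y + (4 p r - q^2):
  h(y) = y^3 - (-8) y^2 - 4*(5) y + (4*(-8)*(5) - (-5)^2)
       = y^3 + (8) y^2 + (-20) y + (-185).
Simplifying: h(y) = y^3 + 8*y^2 - 20*y - 185.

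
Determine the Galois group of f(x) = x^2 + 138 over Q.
Gal(K/Q) = Z/2Z (cyclic of order 2)

x^2 + 138 is irreducible over Q since -138 is not a rational square. The splitting field Q(sqrt(-138)) has degree 2 over Q, and its unique nontrivial automorphism is sqrt(-138) ↦ -sqrt(-138). Hence Gal(Q(sqrt(-138))/Q) = Z/2Z.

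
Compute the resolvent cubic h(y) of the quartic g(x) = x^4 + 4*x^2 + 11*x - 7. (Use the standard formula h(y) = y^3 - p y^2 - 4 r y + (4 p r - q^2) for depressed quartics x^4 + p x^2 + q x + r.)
h(y) = y^3 - 4*y^2 + 28*y - 233

Identify coefficients: p = 4, q = 11, r = -7.
Plug into h(y) = y^3 - p y^2 - 4 r y + (4 p r - q^2):
  h(y) = y^3 - (4) y^2 - 4*(-7) y + (4*(4)*(-7) - (11)^2)
       = y^3 + (-4) y^2 + (28) y + (-233).
Simplifying: h(y) = y^3 - 4*y^2 + 28*y - 233.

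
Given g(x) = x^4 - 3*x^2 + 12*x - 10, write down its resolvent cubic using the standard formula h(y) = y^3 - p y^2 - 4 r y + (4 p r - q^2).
h(y) = y^3 + 3*y^2 + 40*y - 24

Identify coefficients: p = -3, q = 12, r = -10.
Plug into h(y) = y^3 - p y^2 - 4 r y + (4 p r - q^2):
  h(y) = y^3 - (-3) y^2 - 4*(-10) y + (4*(-3)*(-10) - (12)^2)
       = y^3 + (3) y^2 + (40) y + (-24).
Simplifying: h(y) = y^3 + 3*y^2 + 40*y - 24.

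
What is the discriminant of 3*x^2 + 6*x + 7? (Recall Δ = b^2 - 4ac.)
Δ = -48

For a quadratic a x^2 + b x + c the discriminant is Δ = b^2 - 4ac = (6)^2 - 4*(3)*(7) = 36 - (84) = -48.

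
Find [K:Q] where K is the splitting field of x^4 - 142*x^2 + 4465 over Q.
[K:Q] = 4

f factors as (x^2 - 47)(x^2 - 95); the splitting field is K = Q(sqrt(47), sqrt(95)). Since 47, 95, and 4465 are all non-squares in Q, the three subfields Q(sqrt(47)), Q(sqrt(95)), Q(sqrt(4465)) are distinct degree-2 extensions, so [K:Q] = 4 (Klein four Galois group).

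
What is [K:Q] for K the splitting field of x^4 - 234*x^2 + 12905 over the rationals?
[K:Q] = 4

f factors as (x^2 - 89)(x^2 - 145); the splitting field is K = Q(sqrt(89), sqrt(145)). Since 89, 145, and 12905 are all non-squares in Q, the three subfields Q(sqrt(89)), Q(sqrt(145)), Q(sqrt(12905)) are distinct degree-2 extensions, so [K:Q] = 4 (Klein four Galois group).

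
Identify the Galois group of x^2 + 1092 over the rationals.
Gal(K/Q) = Z/2Z (cyclic of order 2)

x^2 + 1092 is irreducible over Q since -1092 is not a rational square. The splitting field Q(sqrt(-1092)) has degree 2 over Q, and its unique nontrivial automorphism is sqrt(-1092) ↦ -sqrt(-1092). Hence Gal(Q(sqrt(-1092))/Q) = Z/2Z.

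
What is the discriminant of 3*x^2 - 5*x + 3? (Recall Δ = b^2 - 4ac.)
Δ = -11

For a quadratic a x^2 + b x + c the discriminant is Δ = b^2 - 4ac = (-5)^2 - 4*(3)*(3) = 25 - (36) = -11.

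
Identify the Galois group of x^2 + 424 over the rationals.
Gal(K/Q) = Z/2Z (cyclic of order 2)

x^2 + 424 is irreducible over Q since -424 is not a rational square. The splitting field Q(sqrt(-424)) has degree 2 over Q, and its unique nontrivial automorphism is sqrt(-424) ↦ -sqrt(-424). Hence Gal(Q(sqrt(-424))/Q) = Z/2Z.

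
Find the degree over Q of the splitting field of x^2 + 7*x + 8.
[K:Q] = 2

The discriminant of x^2 + (7)*x + (8) is b^2 - 4c = 49 - (32) = 17. Since 17 is not a perfect square in Q, the polynomial is irreducible over Q. Its two roots generate a degree-2 extension, so [K:Q] = 2.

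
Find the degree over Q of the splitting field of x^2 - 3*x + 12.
[K:Q] = 2

The discriminant of x^2 + (-3)*x + (12) is b^2 - 4c = 9 - (48) = -39. Since -39 is not a perfect square in Q, the polynomial is irreducible over Q. Its two roots generate a degree-2 extension, so [K:Q] = 2.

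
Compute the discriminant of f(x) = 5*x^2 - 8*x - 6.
Δ = 184

For a quadratic a x^2 + b x + c the discriminant is Δ = b^2 - 4ac = (-8)^2 - 4*(5)*(-6) = 64 - (-120) = 184.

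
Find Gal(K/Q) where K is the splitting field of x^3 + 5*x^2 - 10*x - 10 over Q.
Gal(K/Q) = S_3 (symmetric group of order 6)

Compute the discriminant of x^3 + (5)*x^2 + (-10)*x + (-10): Δ = 17800. Since Δ is not a rational square, the Galois group is not contained in A_3; it must be the full S_3 (irreducibility of the cubic rules out anything smaller).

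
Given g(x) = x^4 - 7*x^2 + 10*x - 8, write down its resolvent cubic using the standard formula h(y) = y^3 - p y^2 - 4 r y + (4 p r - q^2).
h(y) = y^3 + 7*y^2 + 32*y + 124

Identify coefficients: p = -7, q = 10, r = -8.
Plug into h(y) = y^3 - p y^2 - 4 r y + (4 p r - q^2):
  h(y) = y^3 - (-7) y^2 - 4*(-8) y + (4*(-7)*(-8) - (10)^2)
       = y^3 + (7) y^2 + (32) y + (124).
Simplifying: h(y) = y^3 + 7*y^2 + 32*y + 124.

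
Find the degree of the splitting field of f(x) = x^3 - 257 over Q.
[K:Q] = 6

x^3 - 257 has one real root r = 257^(1/3) and two complex roots r*zeta_3, r*zeta_3^2 where zeta_3 = e^(2*pi*i/3). The splitting field is Q(r, zeta_3). [Q(r):Q] = 3 and [Q(zeta_3):Q] = 2 with gcd = 1, so [Q(r, zeta_3):Q] = 3 * 2 = 6.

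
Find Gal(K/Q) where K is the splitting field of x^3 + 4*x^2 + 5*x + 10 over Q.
Gal(K/Q) = S_3 (symmetric group of order 6)

Compute the discriminant of x^3 + (4)*x^2 + (5)*x + (10): Δ = -1760. Since Δ is not a rational square, the Galois group is not contained in A_3; it must be the full S_3 (irreducibility of the cubic rules out anything smaller).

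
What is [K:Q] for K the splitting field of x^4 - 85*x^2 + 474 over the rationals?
[K:Q] = 4

f factors as (x^2 - 6)(x^2 - 79); the splitting field is K = Q(sqrt(6), sqrt(79)). Since 6, 79, and 474 are all non-squares in Q, the three subfields Q(sqrt(6)), Q(sqrt(79)), Q(sqrt(474)) are distinct degree-2 extensions, so [K:Q] = 4 (Klein four Galois group).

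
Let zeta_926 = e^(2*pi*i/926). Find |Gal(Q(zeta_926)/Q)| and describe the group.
|Gal(Q(zeta_926)/Q)| = phi(926) = 462; group ≅ (Z/926Z)^* ≅ Z/462Z

The n-th cyclotomic polynomial Φ_926(x) is the minimal polynomial of zeta_926 over Q and has degree phi(926) = 462. So Q(zeta_926) is a degree-462 Galois extension with Galois group (Z/926Z)^*. By CRT, (Z/926Z)^* ≅ (Z/2Z)^* × (Z/463Z)^*. Each prime-power unit group is (Z/2Z)^* ≅ trivial group (order 1); (Z/463Z)^* ≅ Z/462Z. Hence Gal(Q(zeta_926)/Q) ≅ Z/462Z.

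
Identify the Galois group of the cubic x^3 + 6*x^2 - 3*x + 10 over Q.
Gal(K/Q) = S_3 (symmetric group of order 6)

Compute the discriminant of x^3 + (6)*x^2 + (-3)*x + (10): Δ = -14148. Since Δ is not a rational square, the Galois group is not contained in A_3; it must be the full S_3 (irreducibility of the cubic rules out anything smaller).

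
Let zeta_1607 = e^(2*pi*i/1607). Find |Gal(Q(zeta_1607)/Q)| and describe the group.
|Gal(Q(zeta_1607)/Q)| = phi(1607) = 1606; group ≅ (Z/1607Z)^* ≅ Z/1606Z

The n-th cyclotomic polynomial Φ_1607(x) is the minimal polynomial of zeta_1607 over Q and has degree phi(1607) = 1606. So Q(zeta_1607) is a degree-1606 Galois extension with Galois group (Z/1607Z)^*. (Z/1607Z)^* is cyclic since 1607 is an odd prime power (or 4). Hence Gal(Q(zeta_1607)/Q) ≅ Z/1606Z.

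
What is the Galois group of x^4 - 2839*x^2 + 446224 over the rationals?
Gal(K/Q) = Z/2Z (cyclic of order 2)

f factors as (x^2 - 2672)(x^2 - 167), so the splitting field is K = Q(sqrt(2672), sqrt(167)). The squarefree part of 2672 is 167 and the squarefree part of 167 is also 167, so sqrt(2672) and sqrt(167) are both rational multiples of sqrt(167). Hence Q(sqrt(2672)) = Q(sqrt(167)) = Q(sqrt(167)), and the splitting field collapses to a single degree-2 extension with Galois group Z/2Z.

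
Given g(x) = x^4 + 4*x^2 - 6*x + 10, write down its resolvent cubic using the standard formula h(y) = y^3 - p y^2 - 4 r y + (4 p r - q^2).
h(y) = y^3 - 4*y^2 - 40*y + 124

Identify coefficients: p = 4, q = -6, r = 10.
Plug into h(y) = y^3 - p y^2 - 4 r y + (4 p r - q^2):
  h(y) = y^3 - (4) y^2 - 4*(10) y + (4*(4)*(10) - (-6)^2)
       = y^3 + (-4) y^2 + (-40) y + (124).
Simplifying: h(y) = y^3 - 4*y^2 - 40*y + 124.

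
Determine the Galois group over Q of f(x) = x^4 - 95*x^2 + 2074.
Gal(K/Q) = V_4 (Klein four-group, Z/2Z × Z/2Z)

f factors as (x^2 - 34)(x^2 - 61), so the splitting field is K = Q(sqrt(34), sqrt(61)). The elements 34, 61, 2074 are all non-squares in Q, so sqrt(34) and sqrt(61) generate independent quadratic extensions. Thus [K:Q] = 4 and Gal(K/Q) is generated by the two order-2 automorphisms sqrt(34) ↦ -sqrt(34) and sqrt(61) ↦ -sqrt(61), giving V_4.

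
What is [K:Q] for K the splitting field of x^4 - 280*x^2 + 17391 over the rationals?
[K:Q] = 4

f factors as (x^2 - 93)(x^2 - 187); the splitting field is K = Q(sqrt(93), sqrt(187)). Since 93, 187, and 17391 are all non-squares in Q, the three subfields Q(sqrt(93)), Q(sqrt(187)), Q(sqrt(17391)) are distinct degree-2 extensions, so [K:Q] = 4 (Klein four Galois group).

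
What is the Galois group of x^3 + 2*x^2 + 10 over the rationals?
Gal(K/Q) = S_3 (symmetric group of order 6)

Compute the discriminant of x^3 + (2)*x^2 + (0)*x + (10): Δ = -3020. Since Δ is not a rational square, the Galois group is not contained in A_3; it must be the full S_3 (irreducibility of the cubic rules out anything smaller).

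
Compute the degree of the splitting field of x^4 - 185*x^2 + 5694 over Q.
[K:Q] = 4

f factors as (x^2 - 146)(x^2 - 39); the splitting field is K = Q(sqrt(146), sqrt(39)). Since 146, 39, and 5694 are all non-squares in Q, the three subfields Q(sqrt(146)), Q(sqrt(39)), Q(sqrt(5694)) are distinct degree-2 extensions, so [K:Q] = 4 (Klein four Galois group).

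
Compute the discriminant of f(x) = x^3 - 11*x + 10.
Δ = 2624

For a depressed cubic x^3 + p x + q the discriminant is Δ = -4 p^3 - 27 q^2 = -4*(-11)^3 - 27*(10)^2 = 5324 - 2700 = 2624.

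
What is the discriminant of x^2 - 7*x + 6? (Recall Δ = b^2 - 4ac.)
Δ = 25

For a quadratic a x^2 + b x + c the discriminant is Δ = b^2 - 4ac = (-7)^2 - 4*(1)*(6) = 49 - (24) = 25.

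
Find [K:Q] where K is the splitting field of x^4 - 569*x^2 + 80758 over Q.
[K:Q] = 4

f factors as (x^2 - 271)(x^2 - 298); the splitting field is K = Q(sqrt(271), sqrt(298)). Since 271, 298, and 80758 are all non-squares in Q, the three subfields Q(sqrt(271)), Q(sqrt(298)), Q(sqrt(80758)) are distinct degree-2 extensions, so [K:Q] = 4 (Klein four Galois group).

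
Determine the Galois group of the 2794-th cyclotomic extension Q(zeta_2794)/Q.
|Gal(Q(zeta_2794)/Q)| = phi(2794) = 1260; group ≅ (Z/2794Z)^* ≅ Z/10Z × Z/126Z

The n-th cyclotomic polynomial Φ_2794(x) is the minimal polynomial of zeta_2794 over Q and has degree phi(2794) = 1260. So Q(zeta_2794) is a degree-1260 Galois extension with Galois group (Z/2794Z)^*. By CRT, (Z/2794Z)^* ≅ (Z/2Z)^* × (Z/11Z)^* × (Z/127Z)^*. Each prime-power unit group is (Z/2Z)^* ≅ trivial group (order 1); (Z/11Z)^* ≅ Z/10Z; (Z/127Z)^* ≅ Z/126Z. Hence Gal(Q(zeta_2794)/Q) ≅ Z/10Z × Z/126Z.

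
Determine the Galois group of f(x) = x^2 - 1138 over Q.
Gal(K/Q) = Z/2Z (cyclic of order 2)

x^2 - 1138 is irreducible over Q since 1138 is not a rational square. The splitting field Q(sqrt(1138)) has degree 2 over Q, and its unique nontrivial automorphism is sqrt(1138) ↦ -sqrt(1138). Hence Gal(Q(sqrt(1138))/Q) = Z/2Z.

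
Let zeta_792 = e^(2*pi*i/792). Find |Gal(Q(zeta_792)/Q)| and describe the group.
|Gal(Q(zeta_792)/Q)| = phi(792) = 240; group ≅ (Z/792Z)^* ≅ Z/2Z × Z/2Z × Z/6Z × Z/10Z

The n-th cyclotomic polynomial Φ_792(x) is the minimal polynomial of zeta_792 over Q and has degree phi(792) = 240. So Q(zeta_792) is a degree-240 Galois extension with Galois group (Z/792Z)^*. By CRT, (Z/792Z)^* ≅ (Z/8Z)^* × (Z/9Z)^* × (Z/11Z)^*. Each prime-power unit group is (Z/8Z)^* ≅ Z/2Z × Z/2Z; (Z/9Z)^* ≅ Z/6Z; (Z/11Z)^* ≅ Z/10Z. Hence Gal(Q(zeta_792)/Q) ≅ Z/2Z × Z/2Z × Z/6Z × Z/10Z.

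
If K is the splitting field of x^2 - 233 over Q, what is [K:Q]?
[K:Q] = 2

The polynomial x^2 - 233 is irreducible over Q since 233 is not a perfect square. Its splitting field is Q(sqrt(233)), which has degree 2 over Q.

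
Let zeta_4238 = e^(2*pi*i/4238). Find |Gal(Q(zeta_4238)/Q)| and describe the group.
|Gal(Q(zeta_4238)/Q)| = phi(4238) = 1944; group ≅ (Z/4238Z)^* ≅ Z/12Z × Z/162Z

The n-th cyclotomic polynomial Φ_4238(x) is the minimal polynomial of zeta_4238 over Q and has degree phi(4238) = 1944. So Q(zeta_4238) is a degree-1944 Galois extension with Galois group (Z/4238Z)^*. By CRT, (Z/4238Z)^* ≅ (Z/2Z)^* × (Z/13Z)^* × (Z/163Z)^*. Each prime-power unit group is (Z/2Z)^* ≅ trivial group (order 1); (Z/13Z)^* ≅ Z/12Z; (Z/163Z)^* ≅ Z/162Z. Hence Gal(Q(zeta_4238)/Q) ≅ Z/12Z × Z/162Z.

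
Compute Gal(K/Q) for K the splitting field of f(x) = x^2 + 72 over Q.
Gal(K/Q) = Z/2Z (cyclic of order 2)

x^2 + 72 is irreducible over Q since -72 is not a rational square. The splitting field Q(sqrt(-72)) has degree 2 over Q, and its unique nontrivial automorphism is sqrt(-72) ↦ -sqrt(-72). Hence Gal(Q(sqrt(-72))/Q) = Z/2Z.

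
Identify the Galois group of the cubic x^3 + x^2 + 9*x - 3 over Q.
Gal(K/Q) = S_3 (symmetric group of order 6)

Compute the discriminant of x^3 + (1)*x^2 + (9)*x + (-3): Δ = -3552. Since Δ is not a rational square, the Galois group is not contained in A_3; it must be the full S_3 (irreducibility of the cubic rules out anything smaller).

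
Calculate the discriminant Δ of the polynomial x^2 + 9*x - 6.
Δ = 105

For a quadratic a x^2 + b x + c the discriminant is Δ = b^2 - 4ac = (9)^2 - 4*(1)*(-6) = 81 - (-24) = 105.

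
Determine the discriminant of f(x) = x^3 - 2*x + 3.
Δ = -211

For a depressed cubic x^3 + p x + q the discriminant is Δ = -4 p^3 - 27 q^2 = -4*(-2)^3 - 27*(3)^2 = 32 - 243 = -211.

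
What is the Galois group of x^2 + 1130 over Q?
Gal(K/Q) = Z/2Z (cyclic of order 2)

x^2 + 1130 is irreducible over Q since -1130 is not a rational square. The splitting field Q(sqrt(-1130)) has degree 2 over Q, and its unique nontrivial automorphism is sqrt(-1130) ↦ -sqrt(-1130). Hence Gal(Q(sqrt(-1130))/Q) = Z/2Z.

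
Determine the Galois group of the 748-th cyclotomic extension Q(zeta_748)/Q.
|Gal(Q(zeta_748)/Q)| = phi(748) = 320; group ≅ (Z/748Z)^* ≅ Z/2Z × Z/10Z × Z/16Z

The n-th cyclotomic polynomial Φ_748(x) is the minimal polynomial of zeta_748 over Q and has degree phi(748) = 320. So Q(zeta_748) is a degree-320 Galois extension with Galois group (Z/748Z)^*. By CRT, (Z/748Z)^* ≅ (Z/4Z)^* × (Z/11Z)^* × (Z/17Z)^*. Each prime-power unit group is (Z/4Z)^* ≅ Z/2Z; (Z/11Z)^* ≅ Z/10Z; (Z/17Z)^* ≅ Z/16Z. Hence Gal(Q(zeta_748)/Q) ≅ Z/2Z × Z/10Z × Z/16Z.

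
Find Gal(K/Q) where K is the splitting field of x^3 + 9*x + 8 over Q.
Gal(K/Q) = S_3 (symmetric group of order 6)

Compute the discriminant of x^3 + (0)*x^2 + (9)*x + (8): Δ = -4644. Since Δ is not a rational square, the Galois group is not contained in A_3; it must be the full S_3 (irreducibility of the cubic rules out anything smaller).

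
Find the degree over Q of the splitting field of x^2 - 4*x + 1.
[K:Q] = 2

The discriminant of x^2 + (-4)*x + (1) is b^2 - 4c = 16 - (4) = 12. Since 12 is not a perfect square in Q, the polynomial is irreducible over Q. Its two roots generate a degree-2 extension, so [K:Q] = 2.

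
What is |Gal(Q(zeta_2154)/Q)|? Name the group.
|Gal(Q(zeta_2154)/Q)| = phi(2154) = 716; group ≅ (Z/2154Z)^* ≅ Z/2Z × Z/358Z

The n-th cyclotomic polynomial Φ_2154(x) is the minimal polynomial of zeta_2154 over Q and has degree phi(2154) = 716. So Q(zeta_2154) is a degree-716 Galois extension with Galois group (Z/2154Z)^*. By CRT, (Z/2154Z)^* ≅ (Z/2Z)^* × (Z/3Z)^* × (Z/359Z)^*. Each prime-power unit group is (Z/2Z)^* ≅ trivial group (order 1); (Z/3Z)^* ≅ Z/2Z; (Z/359Z)^* ≅ Z/358Z. Hence Gal(Q(zeta_2154)/Q) ≅ Z/2Z × Z/358Z.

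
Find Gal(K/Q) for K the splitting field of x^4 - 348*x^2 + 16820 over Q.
Gal(K/Q) = V_4 (Klein four-group, Z/2Z × Z/2Z)

f factors as (x^2 - 58)(x^2 - 290), so the splitting field is K = Q(sqrt(58), sqrt(290)). The elements 58, 290, 16820 are all non-squares in Q, so sqrt(58) and sqrt(290) generate independent quadratic extensions. Thus [K:Q] = 4 and Gal(K/Q) is generated by the two order-2 automorphisms sqrt(58) ↦ -sqrt(58) and sqrt(290) ↦ -sqrt(290), giving V_4.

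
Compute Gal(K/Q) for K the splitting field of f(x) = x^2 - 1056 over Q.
Gal(K/Q) = Z/2Z (cyclic of order 2)

x^2 - 1056 is irreducible over Q since 1056 is not a rational square. The splitting field Q(sqrt(1056)) has degree 2 over Q, and its unique nontrivial automorphism is sqrt(1056) ↦ -sqrt(1056). Hence Gal(Q(sqrt(1056))/Q) = Z/2Z.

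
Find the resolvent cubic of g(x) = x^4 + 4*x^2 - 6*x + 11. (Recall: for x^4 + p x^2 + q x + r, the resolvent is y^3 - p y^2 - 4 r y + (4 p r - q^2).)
h(y) = y^3 - 4*y^2 - 44*y + 140

Identify coefficients: p = 4, q = -6, r = 11.
Plug into h(y) = y^3 - p y^2 - 4 r y + (4 p r - q^2):
  h(y) = y^3 - (4) y^2 - 4*(11) y + (4*(4)*(11) - (-6)^2)
       = y^3 + (-4) y^2 + (-44) y + (140).
Simplifying: h(y) = y^3 - 4*y^2 - 44*y + 140.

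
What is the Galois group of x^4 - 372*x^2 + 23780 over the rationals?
Gal(K/Q) = V_4 (Klein four-group, Z/2Z × Z/2Z)

f factors as (x^2 - 82)(x^2 - 290), so the splitting field is K = Q(sqrt(82), sqrt(290)). The elements 82, 290, 23780 are all non-squares in Q, so sqrt(82) and sqrt(290) generate independent quadratic extensions. Thus [K:Q] = 4 and Gal(K/Q) is generated by the two order-2 automorphisms sqrt(82) ↦ -sqrt(82) and sqrt(290) ↦ -sqrt(290), giving V_4.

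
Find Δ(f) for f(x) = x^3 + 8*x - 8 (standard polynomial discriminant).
Δ = -3776

For a depressed cubic x^3 + p x + q the discriminant is Δ = -4 p^3 - 27 q^2 = -4*(8)^3 - 27*(-8)^2 = -2048 - 1728 = -3776.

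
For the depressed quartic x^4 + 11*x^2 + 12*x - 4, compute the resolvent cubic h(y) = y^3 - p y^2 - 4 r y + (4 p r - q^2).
h(y) = y^3 - 11*y^2 + 16*y - 320

Identify coefficients: p = 11, q = 12, r = -4.
Plug into h(y) = y^3 - p y^2 - 4 r y + (4 p r - q^2):
  h(y) = y^3 - (11) y^2 - 4*(-4) y + (4*(11)*(-4) - (12)^2)
       = y^3 + (-11) y^2 + (16) y + (-320).
Simplifying: h(y) = y^3 - 11*y^2 + 16*y - 320.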